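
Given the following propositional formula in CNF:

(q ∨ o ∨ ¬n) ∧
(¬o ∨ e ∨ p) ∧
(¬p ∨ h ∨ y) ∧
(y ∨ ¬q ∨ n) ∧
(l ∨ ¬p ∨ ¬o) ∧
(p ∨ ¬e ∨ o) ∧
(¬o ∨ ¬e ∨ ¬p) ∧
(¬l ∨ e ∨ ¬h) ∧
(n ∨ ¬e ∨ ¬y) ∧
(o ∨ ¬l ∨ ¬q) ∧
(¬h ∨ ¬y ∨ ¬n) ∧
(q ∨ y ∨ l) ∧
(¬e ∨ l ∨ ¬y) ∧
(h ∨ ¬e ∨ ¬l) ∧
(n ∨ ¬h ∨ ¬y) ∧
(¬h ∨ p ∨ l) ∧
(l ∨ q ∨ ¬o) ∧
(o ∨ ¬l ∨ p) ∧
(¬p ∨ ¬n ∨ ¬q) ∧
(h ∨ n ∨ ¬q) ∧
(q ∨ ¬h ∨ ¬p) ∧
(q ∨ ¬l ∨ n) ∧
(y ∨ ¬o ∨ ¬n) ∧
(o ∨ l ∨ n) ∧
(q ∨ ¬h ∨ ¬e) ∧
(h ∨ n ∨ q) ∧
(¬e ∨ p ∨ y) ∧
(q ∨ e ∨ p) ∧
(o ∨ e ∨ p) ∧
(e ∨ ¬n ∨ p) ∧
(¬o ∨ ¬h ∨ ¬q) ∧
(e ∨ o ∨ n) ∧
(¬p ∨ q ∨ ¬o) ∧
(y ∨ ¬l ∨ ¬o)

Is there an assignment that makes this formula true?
No

No, the formula is not satisfiable.

No assignment of truth values to the variables can make all 34 clauses true simultaneously.

The formula is UNSAT (unsatisfiable).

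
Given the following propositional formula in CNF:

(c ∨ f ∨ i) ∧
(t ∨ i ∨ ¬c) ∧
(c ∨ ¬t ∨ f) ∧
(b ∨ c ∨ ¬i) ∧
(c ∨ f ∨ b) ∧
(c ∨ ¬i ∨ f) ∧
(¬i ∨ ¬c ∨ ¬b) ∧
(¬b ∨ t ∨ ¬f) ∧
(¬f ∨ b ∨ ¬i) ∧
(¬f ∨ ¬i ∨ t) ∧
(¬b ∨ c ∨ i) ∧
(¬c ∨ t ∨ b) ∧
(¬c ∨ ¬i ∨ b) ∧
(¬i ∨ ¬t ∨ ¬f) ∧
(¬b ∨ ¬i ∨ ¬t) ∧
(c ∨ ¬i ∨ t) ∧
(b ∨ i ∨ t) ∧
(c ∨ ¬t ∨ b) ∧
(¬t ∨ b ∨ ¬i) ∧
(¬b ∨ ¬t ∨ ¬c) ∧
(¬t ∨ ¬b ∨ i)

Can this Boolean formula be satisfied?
Yes

Yes, the formula is satisfiable.

One satisfying assignment is: f=False, i=False, c=True, t=True, b=False

Verification: With this assignment, all 21 clauses evaluate to true.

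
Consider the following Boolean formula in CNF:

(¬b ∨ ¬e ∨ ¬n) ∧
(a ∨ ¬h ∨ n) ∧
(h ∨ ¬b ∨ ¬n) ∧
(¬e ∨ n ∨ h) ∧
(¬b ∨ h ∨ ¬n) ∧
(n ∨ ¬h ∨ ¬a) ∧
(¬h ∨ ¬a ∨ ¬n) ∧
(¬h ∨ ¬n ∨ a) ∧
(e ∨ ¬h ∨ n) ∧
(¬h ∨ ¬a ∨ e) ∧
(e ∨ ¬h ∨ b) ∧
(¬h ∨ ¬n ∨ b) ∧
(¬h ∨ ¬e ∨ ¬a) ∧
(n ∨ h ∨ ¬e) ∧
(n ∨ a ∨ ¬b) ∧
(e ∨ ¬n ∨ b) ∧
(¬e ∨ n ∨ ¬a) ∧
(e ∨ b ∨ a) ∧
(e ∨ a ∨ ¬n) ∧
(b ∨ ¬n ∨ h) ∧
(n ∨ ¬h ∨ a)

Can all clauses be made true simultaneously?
Yes

Yes, the formula is satisfiable.

One satisfying assignment is: b=False, n=False, h=False, e=False, a=True

Verification: With this assignment, all 21 clauses evaluate to true.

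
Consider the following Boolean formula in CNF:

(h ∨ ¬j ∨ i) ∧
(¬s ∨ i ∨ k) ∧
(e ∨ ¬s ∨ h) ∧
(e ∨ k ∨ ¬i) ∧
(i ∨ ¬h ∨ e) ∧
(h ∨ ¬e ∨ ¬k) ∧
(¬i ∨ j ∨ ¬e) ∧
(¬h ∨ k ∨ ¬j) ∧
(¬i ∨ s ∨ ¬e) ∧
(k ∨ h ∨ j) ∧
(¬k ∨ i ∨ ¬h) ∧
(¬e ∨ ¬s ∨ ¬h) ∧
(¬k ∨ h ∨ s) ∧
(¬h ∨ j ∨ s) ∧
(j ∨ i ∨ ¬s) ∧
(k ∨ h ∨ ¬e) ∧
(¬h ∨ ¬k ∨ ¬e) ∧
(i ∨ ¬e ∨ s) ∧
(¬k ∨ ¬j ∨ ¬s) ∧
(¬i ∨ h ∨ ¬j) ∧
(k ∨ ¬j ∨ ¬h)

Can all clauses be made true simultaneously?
Yes

Yes, the formula is satisfiable.

One satisfying assignment is: k=True, j=True, i=True, h=True, e=False, s=False

Verification: With this assignment, all 21 clauses evaluate to true.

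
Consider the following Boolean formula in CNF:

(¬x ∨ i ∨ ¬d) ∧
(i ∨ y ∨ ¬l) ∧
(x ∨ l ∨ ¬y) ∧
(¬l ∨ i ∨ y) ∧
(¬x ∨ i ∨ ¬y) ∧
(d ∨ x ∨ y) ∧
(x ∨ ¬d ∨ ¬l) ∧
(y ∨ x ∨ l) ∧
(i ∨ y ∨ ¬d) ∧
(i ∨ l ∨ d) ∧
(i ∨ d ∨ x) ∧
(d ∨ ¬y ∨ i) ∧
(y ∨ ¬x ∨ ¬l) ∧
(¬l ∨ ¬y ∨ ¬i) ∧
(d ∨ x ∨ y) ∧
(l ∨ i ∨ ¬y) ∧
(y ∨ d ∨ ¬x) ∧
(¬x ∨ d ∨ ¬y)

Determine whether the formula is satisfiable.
Yes

Yes, the formula is satisfiable.

One satisfying assignment is: l=False, y=False, d=True, x=True, i=True

Verification: With this assignment, all 18 clauses evaluate to true.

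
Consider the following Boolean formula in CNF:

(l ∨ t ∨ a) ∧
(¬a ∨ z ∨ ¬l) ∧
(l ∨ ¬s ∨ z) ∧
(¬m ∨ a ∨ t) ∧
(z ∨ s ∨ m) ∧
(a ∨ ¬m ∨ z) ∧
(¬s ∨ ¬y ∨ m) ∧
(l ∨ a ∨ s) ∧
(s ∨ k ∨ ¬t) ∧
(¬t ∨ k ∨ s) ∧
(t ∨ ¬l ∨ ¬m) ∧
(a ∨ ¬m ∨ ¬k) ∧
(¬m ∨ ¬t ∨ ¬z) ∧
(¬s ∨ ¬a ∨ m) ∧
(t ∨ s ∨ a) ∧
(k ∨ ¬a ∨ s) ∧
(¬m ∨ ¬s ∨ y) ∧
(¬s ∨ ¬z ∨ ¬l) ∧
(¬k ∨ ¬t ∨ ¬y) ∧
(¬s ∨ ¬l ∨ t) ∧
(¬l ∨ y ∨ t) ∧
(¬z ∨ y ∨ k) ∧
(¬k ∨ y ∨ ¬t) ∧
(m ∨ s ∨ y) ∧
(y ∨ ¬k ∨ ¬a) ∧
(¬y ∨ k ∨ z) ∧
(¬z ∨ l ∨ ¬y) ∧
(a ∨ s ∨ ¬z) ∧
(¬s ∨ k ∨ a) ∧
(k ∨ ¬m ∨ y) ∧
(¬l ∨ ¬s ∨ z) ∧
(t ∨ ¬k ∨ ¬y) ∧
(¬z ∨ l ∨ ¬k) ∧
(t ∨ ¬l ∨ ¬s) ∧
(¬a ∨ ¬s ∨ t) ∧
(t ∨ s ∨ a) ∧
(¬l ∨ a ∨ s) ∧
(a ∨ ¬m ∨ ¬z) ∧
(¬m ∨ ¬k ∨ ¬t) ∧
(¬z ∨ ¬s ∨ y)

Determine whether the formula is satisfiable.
No

No, the formula is not satisfiable.

No assignment of truth values to the variables can make all 40 clauses true simultaneously.

The formula is UNSAT (unsatisfiable).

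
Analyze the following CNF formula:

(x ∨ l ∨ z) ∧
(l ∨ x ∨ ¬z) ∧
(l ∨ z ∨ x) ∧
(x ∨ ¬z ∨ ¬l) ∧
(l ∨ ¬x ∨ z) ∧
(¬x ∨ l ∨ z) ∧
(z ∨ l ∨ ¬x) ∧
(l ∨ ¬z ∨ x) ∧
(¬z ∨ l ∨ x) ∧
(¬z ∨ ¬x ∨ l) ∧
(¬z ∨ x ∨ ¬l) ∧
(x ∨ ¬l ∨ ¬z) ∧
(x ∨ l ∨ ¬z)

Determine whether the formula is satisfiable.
Yes

Yes, the formula is satisfiable.

One satisfying assignment is: x=True, l=True, z=True

Verification: With this assignment, all 13 clauses evaluate to true.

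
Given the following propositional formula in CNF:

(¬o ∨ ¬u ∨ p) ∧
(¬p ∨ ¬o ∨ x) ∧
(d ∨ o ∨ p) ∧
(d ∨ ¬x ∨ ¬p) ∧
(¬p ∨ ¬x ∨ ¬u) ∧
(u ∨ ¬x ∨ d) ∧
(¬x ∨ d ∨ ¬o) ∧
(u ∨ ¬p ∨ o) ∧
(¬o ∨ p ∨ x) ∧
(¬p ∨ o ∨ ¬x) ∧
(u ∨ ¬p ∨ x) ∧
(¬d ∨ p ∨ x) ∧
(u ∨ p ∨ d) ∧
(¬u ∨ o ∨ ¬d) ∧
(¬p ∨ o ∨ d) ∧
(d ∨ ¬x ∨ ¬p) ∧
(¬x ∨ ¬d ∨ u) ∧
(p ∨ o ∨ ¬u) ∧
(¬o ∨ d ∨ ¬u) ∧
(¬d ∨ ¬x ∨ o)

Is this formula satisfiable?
No

No, the formula is not satisfiable.

No assignment of truth values to the variables can make all 20 clauses true simultaneously.

The formula is UNSAT (unsatisfiable).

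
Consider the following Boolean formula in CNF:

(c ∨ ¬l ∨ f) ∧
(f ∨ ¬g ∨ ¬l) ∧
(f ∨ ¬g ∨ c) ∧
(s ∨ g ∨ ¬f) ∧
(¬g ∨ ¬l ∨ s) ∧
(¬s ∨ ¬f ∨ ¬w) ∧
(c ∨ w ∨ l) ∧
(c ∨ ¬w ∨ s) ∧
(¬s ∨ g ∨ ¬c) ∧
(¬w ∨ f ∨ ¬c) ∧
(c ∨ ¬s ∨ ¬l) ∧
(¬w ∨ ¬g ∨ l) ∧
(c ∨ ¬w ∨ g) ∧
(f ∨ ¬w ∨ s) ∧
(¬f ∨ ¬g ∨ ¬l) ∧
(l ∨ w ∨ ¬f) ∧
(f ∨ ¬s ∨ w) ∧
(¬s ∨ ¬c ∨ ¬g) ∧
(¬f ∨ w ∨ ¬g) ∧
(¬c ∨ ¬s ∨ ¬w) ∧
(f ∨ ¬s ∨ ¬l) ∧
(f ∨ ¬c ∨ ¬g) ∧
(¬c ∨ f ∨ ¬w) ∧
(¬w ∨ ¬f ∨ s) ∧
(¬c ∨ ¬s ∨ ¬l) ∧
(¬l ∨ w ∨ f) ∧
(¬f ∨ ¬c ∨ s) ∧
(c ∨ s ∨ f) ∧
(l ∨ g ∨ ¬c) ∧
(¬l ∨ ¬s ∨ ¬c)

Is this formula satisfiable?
No

No, the formula is not satisfiable.

No assignment of truth values to the variables can make all 30 clauses true simultaneously.

The formula is UNSAT (unsatisfiable).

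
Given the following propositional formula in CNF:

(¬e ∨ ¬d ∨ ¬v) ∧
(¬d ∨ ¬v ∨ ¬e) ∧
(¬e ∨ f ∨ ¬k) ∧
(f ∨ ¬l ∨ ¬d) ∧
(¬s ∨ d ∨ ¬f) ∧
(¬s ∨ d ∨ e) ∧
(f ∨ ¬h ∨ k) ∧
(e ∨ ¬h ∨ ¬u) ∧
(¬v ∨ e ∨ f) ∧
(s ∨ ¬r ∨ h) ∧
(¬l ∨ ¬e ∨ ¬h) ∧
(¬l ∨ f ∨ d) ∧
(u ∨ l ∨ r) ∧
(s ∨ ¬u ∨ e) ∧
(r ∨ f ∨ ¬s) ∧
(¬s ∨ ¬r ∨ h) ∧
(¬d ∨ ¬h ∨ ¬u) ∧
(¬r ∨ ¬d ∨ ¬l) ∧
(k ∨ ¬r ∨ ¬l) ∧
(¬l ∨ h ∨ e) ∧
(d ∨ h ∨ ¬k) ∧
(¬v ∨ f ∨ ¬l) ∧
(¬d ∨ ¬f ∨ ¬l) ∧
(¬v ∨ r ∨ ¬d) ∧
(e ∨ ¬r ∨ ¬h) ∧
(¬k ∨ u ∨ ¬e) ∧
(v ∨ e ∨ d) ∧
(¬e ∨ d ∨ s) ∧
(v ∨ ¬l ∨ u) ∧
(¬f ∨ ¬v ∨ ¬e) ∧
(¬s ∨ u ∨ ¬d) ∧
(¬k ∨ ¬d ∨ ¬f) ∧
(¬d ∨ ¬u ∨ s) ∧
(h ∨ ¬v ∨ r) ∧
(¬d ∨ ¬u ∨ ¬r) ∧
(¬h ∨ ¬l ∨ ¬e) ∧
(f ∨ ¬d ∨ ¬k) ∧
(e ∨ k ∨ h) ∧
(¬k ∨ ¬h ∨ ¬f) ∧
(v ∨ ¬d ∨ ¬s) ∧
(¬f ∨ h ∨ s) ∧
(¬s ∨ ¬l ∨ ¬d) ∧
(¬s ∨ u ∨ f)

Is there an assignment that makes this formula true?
Yes

Yes, the formula is satisfiable.

One satisfying assignment is: d=False, l=True, u=False, v=True, h=True, k=False, r=False, s=False, f=True, e=False

Verification: With this assignment, all 43 clauses evaluate to true.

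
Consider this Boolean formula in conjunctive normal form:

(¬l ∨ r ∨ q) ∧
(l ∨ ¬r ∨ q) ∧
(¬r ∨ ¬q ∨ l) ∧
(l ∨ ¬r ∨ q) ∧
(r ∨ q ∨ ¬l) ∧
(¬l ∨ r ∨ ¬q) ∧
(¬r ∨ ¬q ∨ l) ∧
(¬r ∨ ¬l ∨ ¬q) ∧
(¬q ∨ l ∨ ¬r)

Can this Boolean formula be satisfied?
Yes

Yes, the formula is satisfiable.

One satisfying assignment is: r=False, l=False, q=False

Verification: With this assignment, all 9 clauses evaluate to true.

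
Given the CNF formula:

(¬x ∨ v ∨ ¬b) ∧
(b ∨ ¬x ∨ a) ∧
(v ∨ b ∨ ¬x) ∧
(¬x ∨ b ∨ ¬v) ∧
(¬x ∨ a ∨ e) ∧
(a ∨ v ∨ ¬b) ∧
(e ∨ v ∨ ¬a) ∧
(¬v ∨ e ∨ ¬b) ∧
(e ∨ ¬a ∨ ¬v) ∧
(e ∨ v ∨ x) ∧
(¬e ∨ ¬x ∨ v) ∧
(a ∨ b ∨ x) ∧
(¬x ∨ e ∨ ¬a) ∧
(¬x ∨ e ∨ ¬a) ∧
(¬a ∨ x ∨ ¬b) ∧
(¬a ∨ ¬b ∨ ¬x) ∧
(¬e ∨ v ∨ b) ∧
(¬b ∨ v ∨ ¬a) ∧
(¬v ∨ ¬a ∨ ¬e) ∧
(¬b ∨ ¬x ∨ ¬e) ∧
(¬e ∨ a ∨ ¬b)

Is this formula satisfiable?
No

No, the formula is not satisfiable.

No assignment of truth values to the variables can make all 21 clauses true simultaneously.

The formula is UNSAT (unsatisfiable).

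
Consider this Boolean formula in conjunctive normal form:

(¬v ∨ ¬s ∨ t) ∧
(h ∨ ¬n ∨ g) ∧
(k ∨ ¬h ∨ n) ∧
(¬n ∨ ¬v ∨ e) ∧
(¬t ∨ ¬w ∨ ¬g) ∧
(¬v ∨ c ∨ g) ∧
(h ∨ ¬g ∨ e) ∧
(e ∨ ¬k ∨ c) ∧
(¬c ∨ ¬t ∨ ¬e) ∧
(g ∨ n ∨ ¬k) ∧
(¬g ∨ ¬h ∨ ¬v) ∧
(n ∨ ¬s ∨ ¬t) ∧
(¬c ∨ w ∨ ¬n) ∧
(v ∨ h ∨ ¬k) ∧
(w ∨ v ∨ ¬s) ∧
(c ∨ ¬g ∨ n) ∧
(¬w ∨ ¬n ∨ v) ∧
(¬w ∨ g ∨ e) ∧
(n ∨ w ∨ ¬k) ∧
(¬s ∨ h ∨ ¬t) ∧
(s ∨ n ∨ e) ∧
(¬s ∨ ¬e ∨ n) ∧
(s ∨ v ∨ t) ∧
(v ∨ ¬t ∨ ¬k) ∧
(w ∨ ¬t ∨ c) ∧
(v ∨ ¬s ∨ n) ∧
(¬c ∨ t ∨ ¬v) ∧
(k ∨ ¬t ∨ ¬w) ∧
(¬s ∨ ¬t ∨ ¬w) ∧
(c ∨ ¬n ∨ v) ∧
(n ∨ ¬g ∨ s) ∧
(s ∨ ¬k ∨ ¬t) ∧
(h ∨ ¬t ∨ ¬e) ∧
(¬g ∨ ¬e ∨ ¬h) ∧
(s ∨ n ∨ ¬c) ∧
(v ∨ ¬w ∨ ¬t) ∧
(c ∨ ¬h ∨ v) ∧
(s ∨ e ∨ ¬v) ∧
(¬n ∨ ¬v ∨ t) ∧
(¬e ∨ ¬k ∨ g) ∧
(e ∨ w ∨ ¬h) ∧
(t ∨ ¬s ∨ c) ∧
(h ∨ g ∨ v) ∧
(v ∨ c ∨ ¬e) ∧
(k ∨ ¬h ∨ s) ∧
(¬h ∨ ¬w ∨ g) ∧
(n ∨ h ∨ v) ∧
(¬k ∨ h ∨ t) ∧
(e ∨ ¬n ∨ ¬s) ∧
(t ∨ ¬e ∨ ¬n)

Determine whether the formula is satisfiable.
No

No, the formula is not satisfiable.

No assignment of truth values to the variables can make all 50 clauses true simultaneously.

The formula is UNSAT (unsatisfiable).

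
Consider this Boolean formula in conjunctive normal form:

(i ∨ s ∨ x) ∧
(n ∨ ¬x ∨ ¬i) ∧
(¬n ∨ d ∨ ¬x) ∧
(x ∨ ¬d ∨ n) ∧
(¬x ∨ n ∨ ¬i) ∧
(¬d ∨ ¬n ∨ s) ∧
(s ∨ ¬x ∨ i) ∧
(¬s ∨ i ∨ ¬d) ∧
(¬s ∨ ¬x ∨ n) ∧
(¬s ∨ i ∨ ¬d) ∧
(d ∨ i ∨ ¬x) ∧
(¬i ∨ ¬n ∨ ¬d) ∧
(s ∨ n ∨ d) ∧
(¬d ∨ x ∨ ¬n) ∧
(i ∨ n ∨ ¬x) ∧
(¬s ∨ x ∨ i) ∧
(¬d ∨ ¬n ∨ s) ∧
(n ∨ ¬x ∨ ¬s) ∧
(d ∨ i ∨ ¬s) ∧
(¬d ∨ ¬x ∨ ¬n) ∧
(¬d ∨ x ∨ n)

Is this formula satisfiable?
Yes

Yes, the formula is satisfiable.

One satisfying assignment is: d=False, x=False, i=True, s=True, n=False

Verification: With this assignment, all 21 clauses evaluate to true.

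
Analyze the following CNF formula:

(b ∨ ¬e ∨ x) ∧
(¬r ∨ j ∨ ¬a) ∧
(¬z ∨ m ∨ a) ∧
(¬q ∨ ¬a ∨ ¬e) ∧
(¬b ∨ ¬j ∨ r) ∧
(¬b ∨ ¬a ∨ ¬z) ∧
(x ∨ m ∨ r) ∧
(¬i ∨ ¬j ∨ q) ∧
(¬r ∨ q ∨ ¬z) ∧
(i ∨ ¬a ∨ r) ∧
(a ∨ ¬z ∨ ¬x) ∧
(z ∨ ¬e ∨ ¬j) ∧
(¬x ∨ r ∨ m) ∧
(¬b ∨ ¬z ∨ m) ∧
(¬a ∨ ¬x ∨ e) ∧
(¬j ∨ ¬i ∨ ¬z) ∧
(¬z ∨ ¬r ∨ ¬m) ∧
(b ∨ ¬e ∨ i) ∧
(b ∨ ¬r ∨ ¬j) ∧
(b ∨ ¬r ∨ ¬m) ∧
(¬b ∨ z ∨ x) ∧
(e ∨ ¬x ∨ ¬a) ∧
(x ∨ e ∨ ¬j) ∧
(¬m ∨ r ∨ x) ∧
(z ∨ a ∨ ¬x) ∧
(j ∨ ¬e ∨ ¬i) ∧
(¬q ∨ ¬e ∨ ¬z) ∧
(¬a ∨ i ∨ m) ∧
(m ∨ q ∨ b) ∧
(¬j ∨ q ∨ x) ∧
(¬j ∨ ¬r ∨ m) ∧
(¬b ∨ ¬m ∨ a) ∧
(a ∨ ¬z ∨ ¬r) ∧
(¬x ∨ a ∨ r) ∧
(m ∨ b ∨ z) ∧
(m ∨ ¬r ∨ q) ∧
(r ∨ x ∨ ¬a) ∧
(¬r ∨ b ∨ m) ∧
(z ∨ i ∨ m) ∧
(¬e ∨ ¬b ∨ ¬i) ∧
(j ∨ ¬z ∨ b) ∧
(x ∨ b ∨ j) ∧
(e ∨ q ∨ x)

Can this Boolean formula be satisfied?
No

No, the formula is not satisfiable.

No assignment of truth values to the variables can make all 43 clauses true simultaneously.

The formula is UNSAT (unsatisfiable).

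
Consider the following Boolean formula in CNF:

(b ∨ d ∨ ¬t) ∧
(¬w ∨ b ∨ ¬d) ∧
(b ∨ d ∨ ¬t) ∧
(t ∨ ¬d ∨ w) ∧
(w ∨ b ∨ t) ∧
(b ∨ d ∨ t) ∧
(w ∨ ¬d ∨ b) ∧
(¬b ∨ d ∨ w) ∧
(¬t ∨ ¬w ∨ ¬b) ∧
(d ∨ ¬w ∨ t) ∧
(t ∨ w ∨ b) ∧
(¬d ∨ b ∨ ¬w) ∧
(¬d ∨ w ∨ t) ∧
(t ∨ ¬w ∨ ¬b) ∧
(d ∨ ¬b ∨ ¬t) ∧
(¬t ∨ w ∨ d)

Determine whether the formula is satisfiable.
Yes

Yes, the formula is satisfiable.

One satisfying assignment is: b=True, d=True, t=True, w=False

Verification: With this assignment, all 16 clauses evaluate to true.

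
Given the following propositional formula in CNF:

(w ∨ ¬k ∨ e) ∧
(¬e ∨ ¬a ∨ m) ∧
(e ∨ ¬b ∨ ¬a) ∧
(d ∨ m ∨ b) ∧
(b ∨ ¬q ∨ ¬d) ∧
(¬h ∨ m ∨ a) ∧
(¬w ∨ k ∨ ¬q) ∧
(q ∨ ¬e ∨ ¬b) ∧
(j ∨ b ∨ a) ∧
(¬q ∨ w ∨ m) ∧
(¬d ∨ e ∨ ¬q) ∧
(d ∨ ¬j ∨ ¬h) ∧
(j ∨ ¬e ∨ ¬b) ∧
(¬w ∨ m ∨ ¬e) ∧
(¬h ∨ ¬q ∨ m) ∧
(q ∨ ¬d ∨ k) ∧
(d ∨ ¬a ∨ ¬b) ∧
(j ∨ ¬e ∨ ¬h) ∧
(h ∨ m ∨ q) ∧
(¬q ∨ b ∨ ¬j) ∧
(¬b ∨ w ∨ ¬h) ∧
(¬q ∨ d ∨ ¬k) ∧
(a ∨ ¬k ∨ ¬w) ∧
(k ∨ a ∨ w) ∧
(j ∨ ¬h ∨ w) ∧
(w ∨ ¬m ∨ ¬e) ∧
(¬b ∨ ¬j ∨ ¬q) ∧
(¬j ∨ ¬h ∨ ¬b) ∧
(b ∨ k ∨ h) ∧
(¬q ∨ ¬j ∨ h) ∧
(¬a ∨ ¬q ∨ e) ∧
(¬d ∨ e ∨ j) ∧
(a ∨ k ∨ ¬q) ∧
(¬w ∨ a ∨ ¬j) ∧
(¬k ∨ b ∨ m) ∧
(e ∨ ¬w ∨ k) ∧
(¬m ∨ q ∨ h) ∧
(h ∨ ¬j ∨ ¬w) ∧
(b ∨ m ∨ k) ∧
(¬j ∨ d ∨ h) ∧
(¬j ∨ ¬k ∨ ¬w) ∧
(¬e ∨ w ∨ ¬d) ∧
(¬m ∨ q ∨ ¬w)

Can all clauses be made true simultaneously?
No

No, the formula is not satisfiable.

No assignment of truth values to the variables can make all 43 clauses true simultaneously.

The formula is UNSAT (unsatisfiable).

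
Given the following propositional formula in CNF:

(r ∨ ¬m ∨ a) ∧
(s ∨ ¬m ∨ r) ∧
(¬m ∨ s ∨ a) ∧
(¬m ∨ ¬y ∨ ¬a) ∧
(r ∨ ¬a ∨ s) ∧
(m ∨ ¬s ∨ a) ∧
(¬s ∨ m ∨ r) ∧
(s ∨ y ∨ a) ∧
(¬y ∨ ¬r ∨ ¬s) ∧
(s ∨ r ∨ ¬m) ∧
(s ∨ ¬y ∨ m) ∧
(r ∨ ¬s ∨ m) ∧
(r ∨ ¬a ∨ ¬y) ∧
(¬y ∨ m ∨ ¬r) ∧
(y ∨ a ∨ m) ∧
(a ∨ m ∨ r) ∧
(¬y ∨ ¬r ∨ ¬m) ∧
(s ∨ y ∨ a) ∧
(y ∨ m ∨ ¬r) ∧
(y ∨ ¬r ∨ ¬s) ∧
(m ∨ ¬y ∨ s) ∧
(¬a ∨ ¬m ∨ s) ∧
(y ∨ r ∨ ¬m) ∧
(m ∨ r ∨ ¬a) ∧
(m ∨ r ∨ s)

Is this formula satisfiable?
No

No, the formula is not satisfiable.

No assignment of truth values to the variables can make all 25 clauses true simultaneously.

The formula is UNSAT (unsatisfiable).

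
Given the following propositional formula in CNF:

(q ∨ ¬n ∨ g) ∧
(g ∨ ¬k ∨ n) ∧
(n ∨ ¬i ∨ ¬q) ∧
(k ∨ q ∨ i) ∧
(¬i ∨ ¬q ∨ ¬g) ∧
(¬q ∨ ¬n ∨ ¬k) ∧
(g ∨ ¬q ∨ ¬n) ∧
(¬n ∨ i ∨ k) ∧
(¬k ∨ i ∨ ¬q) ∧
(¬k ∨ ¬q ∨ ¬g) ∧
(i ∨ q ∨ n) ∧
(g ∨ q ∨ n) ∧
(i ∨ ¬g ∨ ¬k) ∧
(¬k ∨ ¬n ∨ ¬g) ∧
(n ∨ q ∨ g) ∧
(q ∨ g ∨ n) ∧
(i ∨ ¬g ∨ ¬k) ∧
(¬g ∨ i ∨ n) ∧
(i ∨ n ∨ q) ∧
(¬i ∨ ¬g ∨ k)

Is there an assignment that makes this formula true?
Yes

Yes, the formula is satisfiable.

One satisfying assignment is: i=False, g=False, n=False, k=False, q=True

Verification: With this assignment, all 20 clauses evaluate to true.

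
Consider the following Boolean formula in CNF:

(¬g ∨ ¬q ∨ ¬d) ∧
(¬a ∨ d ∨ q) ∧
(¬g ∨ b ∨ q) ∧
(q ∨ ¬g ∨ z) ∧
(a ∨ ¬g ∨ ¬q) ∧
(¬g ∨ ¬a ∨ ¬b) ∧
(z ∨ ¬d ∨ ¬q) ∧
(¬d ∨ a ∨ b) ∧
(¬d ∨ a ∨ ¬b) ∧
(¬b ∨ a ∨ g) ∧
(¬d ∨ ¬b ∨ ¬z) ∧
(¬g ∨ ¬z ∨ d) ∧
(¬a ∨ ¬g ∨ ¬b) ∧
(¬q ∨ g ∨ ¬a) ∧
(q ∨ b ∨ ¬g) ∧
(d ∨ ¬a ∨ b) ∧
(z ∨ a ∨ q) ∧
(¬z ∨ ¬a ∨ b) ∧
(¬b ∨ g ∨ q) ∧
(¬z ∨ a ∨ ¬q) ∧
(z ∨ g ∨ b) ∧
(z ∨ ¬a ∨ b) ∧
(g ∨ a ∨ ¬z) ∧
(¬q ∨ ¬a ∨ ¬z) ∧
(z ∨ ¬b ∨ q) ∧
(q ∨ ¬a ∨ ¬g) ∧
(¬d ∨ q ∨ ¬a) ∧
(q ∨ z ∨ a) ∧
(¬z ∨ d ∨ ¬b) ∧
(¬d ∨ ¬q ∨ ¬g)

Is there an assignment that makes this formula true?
No

No, the formula is not satisfiable.

No assignment of truth values to the variables can make all 30 clauses true simultaneously.

The formula is UNSAT (unsatisfiable).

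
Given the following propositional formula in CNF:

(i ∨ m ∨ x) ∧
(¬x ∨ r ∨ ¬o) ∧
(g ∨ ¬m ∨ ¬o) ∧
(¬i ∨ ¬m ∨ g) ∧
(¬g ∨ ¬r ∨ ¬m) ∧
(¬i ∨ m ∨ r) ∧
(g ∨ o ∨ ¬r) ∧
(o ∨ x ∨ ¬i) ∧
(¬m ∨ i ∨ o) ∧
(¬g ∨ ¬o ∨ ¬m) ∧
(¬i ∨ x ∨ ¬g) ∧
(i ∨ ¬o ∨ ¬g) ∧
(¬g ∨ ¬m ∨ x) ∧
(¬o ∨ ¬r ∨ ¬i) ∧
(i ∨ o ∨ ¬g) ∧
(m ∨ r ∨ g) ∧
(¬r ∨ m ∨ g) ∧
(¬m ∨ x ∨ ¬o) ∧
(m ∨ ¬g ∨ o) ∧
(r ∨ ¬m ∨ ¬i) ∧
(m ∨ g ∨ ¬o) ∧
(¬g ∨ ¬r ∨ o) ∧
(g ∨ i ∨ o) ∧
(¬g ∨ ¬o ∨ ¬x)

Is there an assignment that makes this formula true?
No

No, the formula is not satisfiable.

No assignment of truth values to the variables can make all 24 clauses true simultaneously.

The formula is UNSAT (unsatisfiable).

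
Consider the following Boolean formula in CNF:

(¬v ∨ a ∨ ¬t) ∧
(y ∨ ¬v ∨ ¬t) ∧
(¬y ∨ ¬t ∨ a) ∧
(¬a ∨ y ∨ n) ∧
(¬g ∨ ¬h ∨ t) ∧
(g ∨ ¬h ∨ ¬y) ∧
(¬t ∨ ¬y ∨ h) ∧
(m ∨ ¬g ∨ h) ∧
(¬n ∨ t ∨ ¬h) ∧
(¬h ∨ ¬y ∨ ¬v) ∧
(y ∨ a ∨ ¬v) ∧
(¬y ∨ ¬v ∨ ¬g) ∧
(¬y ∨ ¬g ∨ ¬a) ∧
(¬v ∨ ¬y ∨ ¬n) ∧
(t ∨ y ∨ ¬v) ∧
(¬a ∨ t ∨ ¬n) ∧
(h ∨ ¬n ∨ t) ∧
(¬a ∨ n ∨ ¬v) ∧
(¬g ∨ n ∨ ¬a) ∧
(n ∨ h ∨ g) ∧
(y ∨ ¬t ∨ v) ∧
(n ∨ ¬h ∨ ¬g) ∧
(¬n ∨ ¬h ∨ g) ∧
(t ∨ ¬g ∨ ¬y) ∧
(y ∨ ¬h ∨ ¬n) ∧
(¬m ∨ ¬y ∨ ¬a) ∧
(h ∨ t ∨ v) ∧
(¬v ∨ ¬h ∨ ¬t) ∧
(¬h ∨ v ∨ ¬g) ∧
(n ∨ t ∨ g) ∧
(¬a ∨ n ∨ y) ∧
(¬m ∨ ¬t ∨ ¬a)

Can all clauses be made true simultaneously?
No

No, the formula is not satisfiable.

No assignment of truth values to the variables can make all 32 clauses true simultaneously.

The formula is UNSAT (unsatisfiable).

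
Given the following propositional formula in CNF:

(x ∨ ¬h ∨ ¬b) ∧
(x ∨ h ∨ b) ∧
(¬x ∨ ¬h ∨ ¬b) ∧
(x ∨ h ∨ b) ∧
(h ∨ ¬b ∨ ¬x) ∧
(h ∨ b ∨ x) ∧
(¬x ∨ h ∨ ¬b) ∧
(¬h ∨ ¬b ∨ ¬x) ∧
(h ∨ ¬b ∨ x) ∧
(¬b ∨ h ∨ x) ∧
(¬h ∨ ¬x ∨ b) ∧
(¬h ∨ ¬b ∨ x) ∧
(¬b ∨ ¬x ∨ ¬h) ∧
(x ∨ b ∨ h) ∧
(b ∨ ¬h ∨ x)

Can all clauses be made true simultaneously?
Yes

Yes, the formula is satisfiable.

One satisfying assignment is: x=True, h=False, b=False

Verification: With this assignment, all 15 clauses evaluate to true.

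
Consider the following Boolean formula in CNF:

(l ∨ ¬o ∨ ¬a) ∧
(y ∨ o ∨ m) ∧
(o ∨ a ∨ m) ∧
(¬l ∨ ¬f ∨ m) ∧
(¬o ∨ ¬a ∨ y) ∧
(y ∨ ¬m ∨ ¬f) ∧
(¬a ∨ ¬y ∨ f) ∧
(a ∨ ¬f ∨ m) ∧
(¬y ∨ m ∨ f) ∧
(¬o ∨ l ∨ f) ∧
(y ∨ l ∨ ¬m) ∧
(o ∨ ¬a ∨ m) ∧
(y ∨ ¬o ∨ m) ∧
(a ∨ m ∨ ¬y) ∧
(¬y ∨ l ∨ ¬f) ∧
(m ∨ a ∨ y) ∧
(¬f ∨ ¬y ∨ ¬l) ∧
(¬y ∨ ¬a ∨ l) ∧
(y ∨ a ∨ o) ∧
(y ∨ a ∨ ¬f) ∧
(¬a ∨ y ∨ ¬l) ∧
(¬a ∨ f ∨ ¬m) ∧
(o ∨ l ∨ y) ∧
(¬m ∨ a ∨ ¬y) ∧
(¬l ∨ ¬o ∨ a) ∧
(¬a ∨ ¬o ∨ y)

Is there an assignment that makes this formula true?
No

No, the formula is not satisfiable.

No assignment of truth values to the variables can make all 26 clauses true simultaneously.

The formula is UNSAT (unsatisfiable).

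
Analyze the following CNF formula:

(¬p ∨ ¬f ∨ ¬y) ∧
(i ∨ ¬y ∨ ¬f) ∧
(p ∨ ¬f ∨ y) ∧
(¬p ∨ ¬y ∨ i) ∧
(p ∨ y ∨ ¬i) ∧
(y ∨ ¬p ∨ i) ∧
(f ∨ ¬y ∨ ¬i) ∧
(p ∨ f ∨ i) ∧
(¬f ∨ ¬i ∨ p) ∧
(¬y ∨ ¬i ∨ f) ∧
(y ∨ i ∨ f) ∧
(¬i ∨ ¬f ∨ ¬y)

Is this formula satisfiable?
Yes

Yes, the formula is satisfiable.

One satisfying assignment is: p=True, y=False, f=False, i=True

Verification: With this assignment, all 12 clauses evaluate to true.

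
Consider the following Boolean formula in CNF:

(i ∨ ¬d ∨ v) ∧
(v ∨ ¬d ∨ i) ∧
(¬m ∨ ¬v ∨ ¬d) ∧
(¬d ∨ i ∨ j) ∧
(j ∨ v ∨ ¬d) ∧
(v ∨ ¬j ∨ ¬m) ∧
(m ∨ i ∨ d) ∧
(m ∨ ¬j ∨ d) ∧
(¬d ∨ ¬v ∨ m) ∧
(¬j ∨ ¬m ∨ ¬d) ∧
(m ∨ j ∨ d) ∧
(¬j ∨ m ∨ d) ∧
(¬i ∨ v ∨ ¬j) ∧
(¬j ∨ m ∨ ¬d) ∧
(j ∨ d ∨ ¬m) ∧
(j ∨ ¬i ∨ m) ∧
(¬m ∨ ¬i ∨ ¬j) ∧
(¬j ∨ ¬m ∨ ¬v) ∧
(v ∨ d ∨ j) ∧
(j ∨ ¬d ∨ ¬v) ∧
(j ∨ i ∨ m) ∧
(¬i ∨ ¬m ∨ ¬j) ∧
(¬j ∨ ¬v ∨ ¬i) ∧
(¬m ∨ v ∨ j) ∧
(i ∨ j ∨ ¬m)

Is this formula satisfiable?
No

No, the formula is not satisfiable.

No assignment of truth values to the variables can make all 25 clauses true simultaneously.

The formula is UNSAT (unsatisfiable).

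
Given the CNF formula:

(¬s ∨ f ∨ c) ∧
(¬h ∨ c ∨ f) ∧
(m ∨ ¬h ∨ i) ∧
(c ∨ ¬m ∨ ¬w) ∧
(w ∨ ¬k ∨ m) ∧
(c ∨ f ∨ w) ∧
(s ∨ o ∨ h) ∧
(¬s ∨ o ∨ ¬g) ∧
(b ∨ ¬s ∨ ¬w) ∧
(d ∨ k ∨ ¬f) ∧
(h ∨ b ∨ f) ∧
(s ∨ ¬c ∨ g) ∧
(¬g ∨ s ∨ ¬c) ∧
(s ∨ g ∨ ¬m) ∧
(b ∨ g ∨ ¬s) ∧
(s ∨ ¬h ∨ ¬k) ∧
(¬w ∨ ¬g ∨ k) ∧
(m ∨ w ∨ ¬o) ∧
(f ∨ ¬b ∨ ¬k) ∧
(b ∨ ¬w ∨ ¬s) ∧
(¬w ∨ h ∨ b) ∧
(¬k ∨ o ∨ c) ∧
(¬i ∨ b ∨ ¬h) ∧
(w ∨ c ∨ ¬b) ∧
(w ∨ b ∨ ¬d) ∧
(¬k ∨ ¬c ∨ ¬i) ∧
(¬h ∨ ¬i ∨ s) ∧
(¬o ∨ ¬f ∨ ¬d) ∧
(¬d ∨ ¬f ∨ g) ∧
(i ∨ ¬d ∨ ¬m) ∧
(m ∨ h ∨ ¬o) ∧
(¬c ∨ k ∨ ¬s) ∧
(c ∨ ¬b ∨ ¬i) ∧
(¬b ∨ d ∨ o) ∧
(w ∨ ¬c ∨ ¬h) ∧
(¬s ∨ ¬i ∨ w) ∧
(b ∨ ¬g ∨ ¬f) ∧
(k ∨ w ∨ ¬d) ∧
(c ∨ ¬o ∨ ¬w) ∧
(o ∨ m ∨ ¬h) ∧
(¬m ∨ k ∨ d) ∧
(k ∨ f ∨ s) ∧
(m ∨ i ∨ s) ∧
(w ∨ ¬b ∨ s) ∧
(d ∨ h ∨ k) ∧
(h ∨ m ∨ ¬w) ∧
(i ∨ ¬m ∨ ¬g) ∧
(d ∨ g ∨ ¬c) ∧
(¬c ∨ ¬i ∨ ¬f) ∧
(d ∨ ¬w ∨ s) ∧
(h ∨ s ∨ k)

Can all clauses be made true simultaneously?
No

No, the formula is not satisfiable.

No assignment of truth values to the variables can make all 51 clauses true simultaneously.

The formula is UNSAT (unsatisfiable).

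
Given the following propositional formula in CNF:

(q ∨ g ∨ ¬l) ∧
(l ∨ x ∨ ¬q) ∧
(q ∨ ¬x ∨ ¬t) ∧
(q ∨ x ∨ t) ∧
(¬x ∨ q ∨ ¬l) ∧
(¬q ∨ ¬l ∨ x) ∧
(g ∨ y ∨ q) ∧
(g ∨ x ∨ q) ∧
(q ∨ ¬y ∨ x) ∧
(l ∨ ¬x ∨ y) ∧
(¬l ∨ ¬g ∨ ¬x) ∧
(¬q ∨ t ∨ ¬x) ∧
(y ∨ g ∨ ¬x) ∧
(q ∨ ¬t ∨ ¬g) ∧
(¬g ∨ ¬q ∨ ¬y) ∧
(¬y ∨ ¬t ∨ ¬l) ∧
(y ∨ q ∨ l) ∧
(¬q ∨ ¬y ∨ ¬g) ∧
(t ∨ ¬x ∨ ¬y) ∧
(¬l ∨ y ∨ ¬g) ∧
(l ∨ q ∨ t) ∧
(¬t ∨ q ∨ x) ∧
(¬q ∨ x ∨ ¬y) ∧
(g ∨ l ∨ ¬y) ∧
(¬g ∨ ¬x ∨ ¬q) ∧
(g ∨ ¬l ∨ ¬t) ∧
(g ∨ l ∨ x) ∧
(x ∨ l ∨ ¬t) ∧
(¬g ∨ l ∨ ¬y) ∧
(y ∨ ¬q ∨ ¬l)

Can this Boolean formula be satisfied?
No

No, the formula is not satisfiable.

No assignment of truth values to the variables can make all 30 clauses true simultaneously.

The formula is UNSAT (unsatisfiable).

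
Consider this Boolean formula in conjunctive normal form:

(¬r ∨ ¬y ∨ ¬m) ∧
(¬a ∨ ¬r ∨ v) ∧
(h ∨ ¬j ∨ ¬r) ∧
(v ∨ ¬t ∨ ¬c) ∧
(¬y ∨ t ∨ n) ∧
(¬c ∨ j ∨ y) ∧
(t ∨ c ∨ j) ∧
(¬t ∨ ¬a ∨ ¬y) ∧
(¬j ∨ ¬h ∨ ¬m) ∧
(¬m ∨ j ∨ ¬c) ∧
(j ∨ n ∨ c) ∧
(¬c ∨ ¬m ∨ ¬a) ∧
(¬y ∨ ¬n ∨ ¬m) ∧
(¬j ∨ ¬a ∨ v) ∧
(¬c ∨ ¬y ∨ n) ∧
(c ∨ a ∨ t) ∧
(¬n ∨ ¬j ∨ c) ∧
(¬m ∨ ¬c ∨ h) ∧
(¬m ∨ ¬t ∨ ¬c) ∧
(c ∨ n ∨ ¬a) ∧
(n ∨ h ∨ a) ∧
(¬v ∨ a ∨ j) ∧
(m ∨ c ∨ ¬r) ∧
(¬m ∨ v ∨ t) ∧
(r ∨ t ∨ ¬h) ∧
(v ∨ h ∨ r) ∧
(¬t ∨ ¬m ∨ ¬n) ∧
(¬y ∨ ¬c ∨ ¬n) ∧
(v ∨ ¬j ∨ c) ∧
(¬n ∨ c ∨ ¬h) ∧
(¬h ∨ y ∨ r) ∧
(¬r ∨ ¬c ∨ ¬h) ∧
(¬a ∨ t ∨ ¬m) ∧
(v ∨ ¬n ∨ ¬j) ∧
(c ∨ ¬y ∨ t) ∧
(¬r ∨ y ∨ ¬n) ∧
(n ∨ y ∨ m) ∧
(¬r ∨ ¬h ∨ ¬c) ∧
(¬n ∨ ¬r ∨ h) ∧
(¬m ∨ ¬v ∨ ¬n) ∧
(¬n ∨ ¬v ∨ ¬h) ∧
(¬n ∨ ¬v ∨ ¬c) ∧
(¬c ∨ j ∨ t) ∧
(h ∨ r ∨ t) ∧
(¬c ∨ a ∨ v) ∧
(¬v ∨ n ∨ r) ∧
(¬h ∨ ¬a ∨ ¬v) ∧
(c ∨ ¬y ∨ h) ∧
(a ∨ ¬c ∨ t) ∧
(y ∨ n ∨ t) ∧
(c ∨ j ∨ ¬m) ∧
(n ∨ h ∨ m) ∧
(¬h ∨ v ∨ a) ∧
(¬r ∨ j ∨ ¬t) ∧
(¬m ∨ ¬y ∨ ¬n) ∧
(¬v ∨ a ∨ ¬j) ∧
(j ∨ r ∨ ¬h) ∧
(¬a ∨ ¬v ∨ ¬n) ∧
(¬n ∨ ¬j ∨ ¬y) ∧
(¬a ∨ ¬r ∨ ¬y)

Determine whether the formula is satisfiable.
No

No, the formula is not satisfiable.

No assignment of truth values to the variables can make all 60 clauses true simultaneously.

The formula is UNSAT (unsatisfiable).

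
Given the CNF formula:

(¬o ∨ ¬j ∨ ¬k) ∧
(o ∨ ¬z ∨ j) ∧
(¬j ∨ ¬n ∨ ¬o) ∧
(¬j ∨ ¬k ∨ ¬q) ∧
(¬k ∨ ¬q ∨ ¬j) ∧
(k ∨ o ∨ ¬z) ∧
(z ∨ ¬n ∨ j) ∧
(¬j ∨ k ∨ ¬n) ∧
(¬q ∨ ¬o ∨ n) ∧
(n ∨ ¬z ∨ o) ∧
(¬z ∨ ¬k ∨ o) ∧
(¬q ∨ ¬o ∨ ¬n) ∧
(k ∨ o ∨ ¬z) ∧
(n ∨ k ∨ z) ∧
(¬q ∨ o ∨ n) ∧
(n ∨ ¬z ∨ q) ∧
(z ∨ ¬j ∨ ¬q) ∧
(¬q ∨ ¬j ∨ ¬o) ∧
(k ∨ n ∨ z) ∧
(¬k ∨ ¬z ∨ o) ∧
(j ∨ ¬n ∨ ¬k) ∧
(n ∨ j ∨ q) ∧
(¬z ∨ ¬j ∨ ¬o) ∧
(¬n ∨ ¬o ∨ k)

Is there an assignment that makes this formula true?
Yes

Yes, the formula is satisfiable.

One satisfying assignment is: k=True, j=True, z=False, o=False, q=False, n=False

Verification: With this assignment, all 24 clauses evaluate to true.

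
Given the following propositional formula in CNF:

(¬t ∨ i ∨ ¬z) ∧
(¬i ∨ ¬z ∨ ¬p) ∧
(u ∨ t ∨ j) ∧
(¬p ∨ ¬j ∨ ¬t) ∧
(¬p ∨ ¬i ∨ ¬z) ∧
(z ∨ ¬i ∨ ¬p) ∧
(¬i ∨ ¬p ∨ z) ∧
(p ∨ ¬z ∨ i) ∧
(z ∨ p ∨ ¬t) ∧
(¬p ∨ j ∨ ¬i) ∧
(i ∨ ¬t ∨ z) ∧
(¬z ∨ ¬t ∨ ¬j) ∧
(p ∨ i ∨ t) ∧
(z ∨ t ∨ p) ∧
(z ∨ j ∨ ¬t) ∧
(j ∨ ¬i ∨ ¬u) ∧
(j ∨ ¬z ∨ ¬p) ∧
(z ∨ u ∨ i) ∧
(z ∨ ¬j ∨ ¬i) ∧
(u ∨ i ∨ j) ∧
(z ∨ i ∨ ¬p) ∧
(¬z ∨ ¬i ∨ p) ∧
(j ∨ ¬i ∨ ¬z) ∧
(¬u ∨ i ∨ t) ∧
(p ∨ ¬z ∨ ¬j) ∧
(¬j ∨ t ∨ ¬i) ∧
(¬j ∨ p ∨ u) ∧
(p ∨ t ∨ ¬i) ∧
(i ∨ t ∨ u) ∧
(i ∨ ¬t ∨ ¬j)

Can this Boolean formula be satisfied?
No

No, the formula is not satisfiable.

No assignment of truth values to the variables can make all 30 clauses true simultaneously.

The formula is UNSAT (unsatisfiable).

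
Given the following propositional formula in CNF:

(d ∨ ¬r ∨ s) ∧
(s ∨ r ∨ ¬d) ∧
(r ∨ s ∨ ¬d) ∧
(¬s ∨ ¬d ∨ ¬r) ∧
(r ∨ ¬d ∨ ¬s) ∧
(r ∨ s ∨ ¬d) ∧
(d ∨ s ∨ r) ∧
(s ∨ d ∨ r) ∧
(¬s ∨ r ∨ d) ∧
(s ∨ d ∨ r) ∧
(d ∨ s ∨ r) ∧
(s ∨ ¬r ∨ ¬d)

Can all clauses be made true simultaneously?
Yes

Yes, the formula is satisfiable.

One satisfying assignment is: d=False, s=True, r=True

Verification: With this assignment, all 12 clauses evaluate to true.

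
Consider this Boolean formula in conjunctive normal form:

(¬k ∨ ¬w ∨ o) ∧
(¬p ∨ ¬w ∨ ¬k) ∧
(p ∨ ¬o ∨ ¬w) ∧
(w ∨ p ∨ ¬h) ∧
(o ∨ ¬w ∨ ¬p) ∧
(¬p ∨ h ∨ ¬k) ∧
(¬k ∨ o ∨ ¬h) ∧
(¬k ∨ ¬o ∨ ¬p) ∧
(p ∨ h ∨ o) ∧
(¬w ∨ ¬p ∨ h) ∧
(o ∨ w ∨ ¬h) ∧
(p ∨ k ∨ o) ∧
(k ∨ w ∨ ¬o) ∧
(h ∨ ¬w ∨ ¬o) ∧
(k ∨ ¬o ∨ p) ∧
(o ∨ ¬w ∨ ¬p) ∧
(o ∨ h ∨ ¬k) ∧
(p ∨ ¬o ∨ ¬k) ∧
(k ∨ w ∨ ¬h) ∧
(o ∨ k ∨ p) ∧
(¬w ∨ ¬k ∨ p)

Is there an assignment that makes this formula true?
Yes

Yes, the formula is satisfiable.

One satisfying assignment is: o=False, p=True, h=False, k=False, w=False

Verification: With this assignment, all 21 clauses evaluate to true.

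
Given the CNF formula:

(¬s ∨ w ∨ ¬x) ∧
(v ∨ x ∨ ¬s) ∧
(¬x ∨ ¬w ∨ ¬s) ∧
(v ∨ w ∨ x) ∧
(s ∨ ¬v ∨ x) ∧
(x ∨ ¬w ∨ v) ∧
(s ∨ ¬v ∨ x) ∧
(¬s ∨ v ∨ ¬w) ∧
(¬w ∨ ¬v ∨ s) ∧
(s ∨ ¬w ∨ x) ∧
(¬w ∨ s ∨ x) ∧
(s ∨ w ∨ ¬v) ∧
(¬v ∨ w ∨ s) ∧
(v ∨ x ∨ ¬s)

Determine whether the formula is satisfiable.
Yes

Yes, the formula is satisfiable.

One satisfying assignment is: v=False, x=True, w=False, s=False

Verification: With this assignment, all 14 clauses evaluate to true.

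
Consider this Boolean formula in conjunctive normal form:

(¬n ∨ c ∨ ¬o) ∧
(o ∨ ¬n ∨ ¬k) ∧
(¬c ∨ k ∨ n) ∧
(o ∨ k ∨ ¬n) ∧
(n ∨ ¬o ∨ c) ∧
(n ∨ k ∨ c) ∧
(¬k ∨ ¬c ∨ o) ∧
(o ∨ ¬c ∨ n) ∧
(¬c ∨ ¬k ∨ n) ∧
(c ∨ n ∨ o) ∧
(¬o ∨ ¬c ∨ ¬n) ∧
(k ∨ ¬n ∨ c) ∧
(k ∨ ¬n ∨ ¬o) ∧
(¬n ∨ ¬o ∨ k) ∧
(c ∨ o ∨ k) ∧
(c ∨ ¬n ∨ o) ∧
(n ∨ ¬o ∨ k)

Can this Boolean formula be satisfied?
No

No, the formula is not satisfiable.

No assignment of truth values to the variables can make all 17 clauses true simultaneously.

The formula is UNSAT (unsatisfiable).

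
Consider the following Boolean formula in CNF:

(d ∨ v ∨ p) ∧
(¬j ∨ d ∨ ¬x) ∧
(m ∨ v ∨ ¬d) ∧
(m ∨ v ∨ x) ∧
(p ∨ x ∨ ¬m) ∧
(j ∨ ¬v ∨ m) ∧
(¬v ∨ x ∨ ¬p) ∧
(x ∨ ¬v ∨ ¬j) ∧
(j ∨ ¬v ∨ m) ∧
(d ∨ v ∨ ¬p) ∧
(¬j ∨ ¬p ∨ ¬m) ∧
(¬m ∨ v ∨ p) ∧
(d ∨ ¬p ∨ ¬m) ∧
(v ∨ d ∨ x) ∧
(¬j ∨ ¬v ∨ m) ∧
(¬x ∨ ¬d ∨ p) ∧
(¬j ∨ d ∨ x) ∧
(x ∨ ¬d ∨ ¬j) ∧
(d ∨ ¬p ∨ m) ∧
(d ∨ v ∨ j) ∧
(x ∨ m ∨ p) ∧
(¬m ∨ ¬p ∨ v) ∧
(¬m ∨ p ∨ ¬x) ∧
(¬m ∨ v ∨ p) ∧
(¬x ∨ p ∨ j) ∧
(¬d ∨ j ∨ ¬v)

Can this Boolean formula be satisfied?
No

No, the formula is not satisfiable.

No assignment of truth values to the variables can make all 26 clauses true simultaneously.

The formula is UNSAT (unsatisfiable).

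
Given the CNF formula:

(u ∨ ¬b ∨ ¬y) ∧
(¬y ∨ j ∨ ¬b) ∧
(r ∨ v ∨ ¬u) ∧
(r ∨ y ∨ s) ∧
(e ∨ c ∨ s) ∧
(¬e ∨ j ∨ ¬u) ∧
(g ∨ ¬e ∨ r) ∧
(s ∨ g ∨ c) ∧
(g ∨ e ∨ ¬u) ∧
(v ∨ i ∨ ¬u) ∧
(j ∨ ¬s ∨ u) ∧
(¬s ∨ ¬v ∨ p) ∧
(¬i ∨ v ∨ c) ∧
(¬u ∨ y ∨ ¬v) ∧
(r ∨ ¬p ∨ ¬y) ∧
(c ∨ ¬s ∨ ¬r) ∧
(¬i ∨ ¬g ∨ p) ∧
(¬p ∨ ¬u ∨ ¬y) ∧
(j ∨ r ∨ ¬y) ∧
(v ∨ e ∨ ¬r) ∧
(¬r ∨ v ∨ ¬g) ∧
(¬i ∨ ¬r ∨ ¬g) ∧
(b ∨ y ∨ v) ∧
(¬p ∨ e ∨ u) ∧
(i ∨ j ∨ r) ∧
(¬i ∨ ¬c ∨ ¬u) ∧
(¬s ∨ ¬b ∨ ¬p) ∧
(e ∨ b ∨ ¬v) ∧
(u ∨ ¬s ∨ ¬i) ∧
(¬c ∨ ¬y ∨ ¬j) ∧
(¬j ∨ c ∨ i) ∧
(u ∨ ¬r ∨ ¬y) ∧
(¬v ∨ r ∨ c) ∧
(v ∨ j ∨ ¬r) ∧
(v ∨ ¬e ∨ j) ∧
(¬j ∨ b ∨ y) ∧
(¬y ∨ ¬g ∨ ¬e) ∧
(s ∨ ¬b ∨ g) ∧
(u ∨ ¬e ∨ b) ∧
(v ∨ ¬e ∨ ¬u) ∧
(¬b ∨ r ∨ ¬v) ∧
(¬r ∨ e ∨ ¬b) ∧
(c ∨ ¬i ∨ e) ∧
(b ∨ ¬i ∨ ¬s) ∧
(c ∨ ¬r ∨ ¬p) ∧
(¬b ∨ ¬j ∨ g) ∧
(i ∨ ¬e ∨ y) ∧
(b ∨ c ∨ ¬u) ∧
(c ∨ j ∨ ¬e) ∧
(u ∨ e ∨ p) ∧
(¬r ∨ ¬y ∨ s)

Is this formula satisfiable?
No

No, the formula is not satisfiable.

No assignment of truth values to the variables can make all 51 clauses true simultaneously.

The formula is UNSAT (unsatisfiable).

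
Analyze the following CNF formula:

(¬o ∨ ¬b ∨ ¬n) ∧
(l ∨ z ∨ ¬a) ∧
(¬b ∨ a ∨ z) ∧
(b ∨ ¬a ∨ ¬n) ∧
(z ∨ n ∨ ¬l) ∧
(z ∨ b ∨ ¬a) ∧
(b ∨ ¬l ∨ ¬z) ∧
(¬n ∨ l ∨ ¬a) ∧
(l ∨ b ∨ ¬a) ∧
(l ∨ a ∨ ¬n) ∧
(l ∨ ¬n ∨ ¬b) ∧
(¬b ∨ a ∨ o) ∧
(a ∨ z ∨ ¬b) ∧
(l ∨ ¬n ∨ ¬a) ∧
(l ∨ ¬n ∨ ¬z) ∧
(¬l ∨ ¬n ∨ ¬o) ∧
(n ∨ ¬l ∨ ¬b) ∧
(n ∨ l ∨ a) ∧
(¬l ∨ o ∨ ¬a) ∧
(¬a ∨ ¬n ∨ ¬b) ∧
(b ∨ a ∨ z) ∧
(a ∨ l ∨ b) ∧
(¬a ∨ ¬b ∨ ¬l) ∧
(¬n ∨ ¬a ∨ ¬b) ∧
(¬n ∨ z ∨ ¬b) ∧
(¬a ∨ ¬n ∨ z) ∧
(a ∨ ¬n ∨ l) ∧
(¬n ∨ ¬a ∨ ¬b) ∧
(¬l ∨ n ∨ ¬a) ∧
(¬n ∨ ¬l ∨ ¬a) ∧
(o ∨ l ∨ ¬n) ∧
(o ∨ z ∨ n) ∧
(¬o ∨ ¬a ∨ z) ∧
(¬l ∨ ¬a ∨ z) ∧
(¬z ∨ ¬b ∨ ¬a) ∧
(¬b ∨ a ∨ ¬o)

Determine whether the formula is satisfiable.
No

No, the formula is not satisfiable.

No assignment of truth values to the variables can make all 36 clauses true simultaneously.

The formula is UNSAT (unsatisfiable).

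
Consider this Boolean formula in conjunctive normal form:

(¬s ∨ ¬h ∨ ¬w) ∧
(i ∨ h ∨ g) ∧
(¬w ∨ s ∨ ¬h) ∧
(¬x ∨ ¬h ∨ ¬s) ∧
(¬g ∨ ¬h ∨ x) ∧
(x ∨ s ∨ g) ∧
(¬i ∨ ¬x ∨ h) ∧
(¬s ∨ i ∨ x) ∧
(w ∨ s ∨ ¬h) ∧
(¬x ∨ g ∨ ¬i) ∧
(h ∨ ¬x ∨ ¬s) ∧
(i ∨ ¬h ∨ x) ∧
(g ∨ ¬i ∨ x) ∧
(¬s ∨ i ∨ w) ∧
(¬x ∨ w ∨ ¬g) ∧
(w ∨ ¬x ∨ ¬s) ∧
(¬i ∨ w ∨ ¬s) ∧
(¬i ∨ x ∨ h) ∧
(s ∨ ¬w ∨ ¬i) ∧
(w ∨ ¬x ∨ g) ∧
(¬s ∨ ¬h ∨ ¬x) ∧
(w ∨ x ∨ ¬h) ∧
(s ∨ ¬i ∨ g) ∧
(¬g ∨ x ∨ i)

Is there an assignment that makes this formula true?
Yes

Yes, the formula is satisfiable.

One satisfying assignment is: s=False, g=True, i=False, w=True, x=True, h=False

Verification: With this assignment, all 24 clauses evaluate to true.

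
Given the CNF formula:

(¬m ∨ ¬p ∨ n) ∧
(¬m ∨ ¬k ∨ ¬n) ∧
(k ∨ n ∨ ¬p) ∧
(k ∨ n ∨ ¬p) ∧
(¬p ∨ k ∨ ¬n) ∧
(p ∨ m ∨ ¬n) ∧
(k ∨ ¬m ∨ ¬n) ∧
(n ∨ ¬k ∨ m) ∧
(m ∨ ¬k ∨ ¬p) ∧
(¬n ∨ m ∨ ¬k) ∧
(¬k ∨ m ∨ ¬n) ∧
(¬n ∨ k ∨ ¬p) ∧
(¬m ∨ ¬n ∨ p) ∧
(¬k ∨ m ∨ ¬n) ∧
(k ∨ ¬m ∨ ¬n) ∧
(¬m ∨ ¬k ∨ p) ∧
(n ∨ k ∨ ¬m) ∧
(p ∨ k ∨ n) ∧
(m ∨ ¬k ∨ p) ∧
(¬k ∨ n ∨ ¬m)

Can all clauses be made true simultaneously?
No

No, the formula is not satisfiable.

No assignment of truth values to the variables can make all 20 clauses true simultaneously.

The formula is UNSAT (unsatisfiable).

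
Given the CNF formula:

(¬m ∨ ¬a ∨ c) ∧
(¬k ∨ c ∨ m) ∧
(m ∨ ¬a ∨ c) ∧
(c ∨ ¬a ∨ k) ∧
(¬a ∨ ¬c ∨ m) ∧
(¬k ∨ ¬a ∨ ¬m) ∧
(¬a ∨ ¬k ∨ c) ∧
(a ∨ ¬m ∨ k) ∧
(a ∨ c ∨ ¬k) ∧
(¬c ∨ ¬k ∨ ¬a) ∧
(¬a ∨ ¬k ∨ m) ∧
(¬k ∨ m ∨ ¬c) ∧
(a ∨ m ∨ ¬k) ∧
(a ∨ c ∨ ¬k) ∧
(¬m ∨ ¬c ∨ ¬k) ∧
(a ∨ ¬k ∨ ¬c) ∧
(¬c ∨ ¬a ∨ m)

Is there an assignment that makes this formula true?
Yes

Yes, the formula is satisfiable.

One satisfying assignment is: a=False, m=False, k=False, c=False

Verification: With this assignment, all 17 clauses evaluate to true.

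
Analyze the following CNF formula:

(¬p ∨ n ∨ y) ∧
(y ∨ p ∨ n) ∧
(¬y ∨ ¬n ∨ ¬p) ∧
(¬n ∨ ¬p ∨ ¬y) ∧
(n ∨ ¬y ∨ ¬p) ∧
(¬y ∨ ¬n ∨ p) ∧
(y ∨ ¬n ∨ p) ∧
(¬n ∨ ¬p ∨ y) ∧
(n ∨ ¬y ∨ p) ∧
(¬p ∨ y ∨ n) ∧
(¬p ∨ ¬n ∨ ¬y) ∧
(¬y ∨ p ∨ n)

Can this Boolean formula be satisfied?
No

No, the formula is not satisfiable.

No assignment of truth values to the variables can make all 12 clauses true simultaneously.

The formula is UNSAT (unsatisfiable).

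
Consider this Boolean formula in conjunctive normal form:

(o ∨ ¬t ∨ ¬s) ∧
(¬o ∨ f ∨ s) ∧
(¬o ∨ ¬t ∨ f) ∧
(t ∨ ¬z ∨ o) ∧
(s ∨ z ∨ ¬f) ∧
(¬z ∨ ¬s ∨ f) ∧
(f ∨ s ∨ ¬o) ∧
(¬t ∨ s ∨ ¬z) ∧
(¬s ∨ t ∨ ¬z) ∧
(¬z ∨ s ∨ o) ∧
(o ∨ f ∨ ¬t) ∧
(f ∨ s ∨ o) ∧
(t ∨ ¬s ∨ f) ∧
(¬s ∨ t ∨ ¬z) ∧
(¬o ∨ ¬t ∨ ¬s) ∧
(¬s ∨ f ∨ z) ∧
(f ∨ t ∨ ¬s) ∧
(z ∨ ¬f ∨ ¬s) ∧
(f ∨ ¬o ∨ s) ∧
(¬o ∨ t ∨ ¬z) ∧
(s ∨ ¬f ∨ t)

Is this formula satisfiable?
No

No, the formula is not satisfiable.

No assignment of truth values to the variables can make all 21 clauses true simultaneously.

The formula is UNSAT (unsatisfiable).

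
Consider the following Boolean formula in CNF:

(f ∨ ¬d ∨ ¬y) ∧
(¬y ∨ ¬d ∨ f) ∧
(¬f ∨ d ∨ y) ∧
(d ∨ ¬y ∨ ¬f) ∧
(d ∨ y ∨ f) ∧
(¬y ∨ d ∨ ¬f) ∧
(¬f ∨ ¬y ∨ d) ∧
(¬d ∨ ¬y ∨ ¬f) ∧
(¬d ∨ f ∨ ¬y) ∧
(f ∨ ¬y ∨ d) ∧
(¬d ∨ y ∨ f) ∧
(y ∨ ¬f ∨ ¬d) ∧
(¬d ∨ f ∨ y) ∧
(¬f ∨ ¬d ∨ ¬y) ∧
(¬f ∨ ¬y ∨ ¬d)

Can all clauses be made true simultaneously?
No

No, the formula is not satisfiable.

No assignment of truth values to the variables can make all 15 clauses true simultaneously.

The formula is UNSAT (unsatisfiable).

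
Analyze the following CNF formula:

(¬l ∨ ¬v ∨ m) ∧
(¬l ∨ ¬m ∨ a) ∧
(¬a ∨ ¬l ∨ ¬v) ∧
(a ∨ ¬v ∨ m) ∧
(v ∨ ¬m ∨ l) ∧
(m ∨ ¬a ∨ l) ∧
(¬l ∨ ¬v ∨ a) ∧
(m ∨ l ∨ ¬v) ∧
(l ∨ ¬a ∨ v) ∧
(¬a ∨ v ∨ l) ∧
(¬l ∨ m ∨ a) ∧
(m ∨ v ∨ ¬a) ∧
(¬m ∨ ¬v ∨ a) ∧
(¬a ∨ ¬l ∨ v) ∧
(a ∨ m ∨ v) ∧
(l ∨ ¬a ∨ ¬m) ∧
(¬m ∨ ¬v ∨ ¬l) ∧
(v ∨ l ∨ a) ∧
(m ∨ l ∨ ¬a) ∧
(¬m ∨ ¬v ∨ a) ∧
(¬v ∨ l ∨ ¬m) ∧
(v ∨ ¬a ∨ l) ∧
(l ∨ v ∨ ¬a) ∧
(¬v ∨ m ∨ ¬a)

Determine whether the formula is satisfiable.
No

No, the formula is not satisfiable.

No assignment of truth values to the variables can make all 24 clauses true simultaneously.

The formula is UNSAT (unsatisfiable).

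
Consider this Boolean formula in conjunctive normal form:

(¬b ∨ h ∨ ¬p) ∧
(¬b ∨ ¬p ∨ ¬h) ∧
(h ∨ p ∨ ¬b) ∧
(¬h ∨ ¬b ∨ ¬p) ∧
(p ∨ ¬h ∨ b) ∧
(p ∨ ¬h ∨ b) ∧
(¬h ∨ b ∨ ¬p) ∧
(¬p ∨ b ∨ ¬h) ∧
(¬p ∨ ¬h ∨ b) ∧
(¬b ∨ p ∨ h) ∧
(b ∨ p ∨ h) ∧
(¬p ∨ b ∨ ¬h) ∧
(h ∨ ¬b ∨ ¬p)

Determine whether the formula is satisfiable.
Yes

Yes, the formula is satisfiable.

One satisfying assignment is: p=True, h=False, b=False

Verification: With this assignment, all 13 clauses evaluate to true.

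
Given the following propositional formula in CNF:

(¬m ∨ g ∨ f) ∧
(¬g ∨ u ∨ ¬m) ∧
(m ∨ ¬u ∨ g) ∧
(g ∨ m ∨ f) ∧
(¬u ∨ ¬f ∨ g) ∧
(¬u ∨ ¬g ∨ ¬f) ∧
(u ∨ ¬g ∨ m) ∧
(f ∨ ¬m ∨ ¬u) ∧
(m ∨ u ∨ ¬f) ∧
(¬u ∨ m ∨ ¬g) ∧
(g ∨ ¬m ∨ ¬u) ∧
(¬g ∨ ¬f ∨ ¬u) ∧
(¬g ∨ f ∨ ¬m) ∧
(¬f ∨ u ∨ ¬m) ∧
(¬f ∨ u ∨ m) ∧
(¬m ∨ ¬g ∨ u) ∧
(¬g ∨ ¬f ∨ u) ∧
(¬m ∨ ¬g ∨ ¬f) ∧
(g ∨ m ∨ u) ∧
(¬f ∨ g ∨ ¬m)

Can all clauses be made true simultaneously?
No

No, the formula is not satisfiable.

No assignment of truth values to the variables can make all 20 clauses true simultaneously.

The formula is UNSAT (unsatisfiable).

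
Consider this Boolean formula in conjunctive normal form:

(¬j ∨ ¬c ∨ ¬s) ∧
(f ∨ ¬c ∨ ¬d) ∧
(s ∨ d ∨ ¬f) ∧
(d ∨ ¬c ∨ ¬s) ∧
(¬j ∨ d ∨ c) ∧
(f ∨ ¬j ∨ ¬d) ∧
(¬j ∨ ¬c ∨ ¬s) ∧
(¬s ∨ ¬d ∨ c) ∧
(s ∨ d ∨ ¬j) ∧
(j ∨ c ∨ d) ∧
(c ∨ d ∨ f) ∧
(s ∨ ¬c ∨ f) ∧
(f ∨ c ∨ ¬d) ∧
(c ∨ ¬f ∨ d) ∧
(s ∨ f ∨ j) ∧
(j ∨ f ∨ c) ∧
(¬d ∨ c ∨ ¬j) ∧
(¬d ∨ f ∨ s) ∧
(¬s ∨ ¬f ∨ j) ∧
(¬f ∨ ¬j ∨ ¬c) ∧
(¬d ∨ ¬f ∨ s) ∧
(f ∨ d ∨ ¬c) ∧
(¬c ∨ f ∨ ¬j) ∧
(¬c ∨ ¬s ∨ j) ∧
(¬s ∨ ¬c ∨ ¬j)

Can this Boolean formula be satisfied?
No

No, the formula is not satisfiable.

No assignment of truth values to the variables can make all 25 clauses true simultaneously.

The formula is UNSAT (unsatisfiable).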